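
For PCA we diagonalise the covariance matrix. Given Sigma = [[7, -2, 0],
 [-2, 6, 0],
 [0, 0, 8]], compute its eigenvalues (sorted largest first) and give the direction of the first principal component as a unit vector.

Step 1 — characteristic polynomial p(λ) = det(λI - Sigma) = λ³ - tr·λ² + c_1·λ - det, where tr = trace, c_1 = sum of the principal 2×2 minors, det = det(Sigma):
  tr = 7 + 6 + 8 = 21,
  c_1 = (7·6 - (-2)²) + (7·8 - (0)²) + (6·8 - (0)²) = 38 + 56 + 48 = 142,
  det = 7·(6·8 - (0)²) - (-2)·((-2)·8 - (0)·(0)) + (0)·((-2)·(0) - 6·(0)) = 7·(48) - (-2)·(-16) + (0)·(0) = 304.
  So p(λ) = λ³ - 21λ² + 142λ - 304.
Step 2 — look for an integer root (rational root theorem: any rational root is an integer divisor of 304). Testing λ = 8:
  p(8) = 512 - 1344 + 1136 - 304 = 0  ✓
  Dividing out (λ - 8): p(λ) = (λ - 8)(λ² - 13λ + 38).
Step 3 — remaining eigenvalues from the quadratic λ² - 13λ + 38 = 0:
  Δ = 13² - 4·38 = 169 - 152 = 17,  λ = (13 ± √17)/2 = (13 ± 4.1231)/2 ≈ 8.5616 or 4.4384.
  Sorted: λ_1 = 8.5616,  λ_2 = 8,  λ_3 = 4.4384  (check: sum = 21 = tr ✓).

Step 4 — unit eigenvector for λ_1 ≈ 8.5616: v spans the null space of (Sigma - λ_1 I), whose rows are
  r_1 = (-1.5616, -2, 0),  r_2 = (-2, -2.5616, 0),  r_3 = (0, 0, -0.5616).
  v is orthogonal to every row, so take v ∝ r_1 × r_3 = ((-2)·(-0.5616) - (0)·(0), (0)·(0) - (-1.5616)·(-0.5616), (-1.5616)·(0) - (-2)·(0)) ≈ (1.1231, -0.8769, 0).
  Let u = (1.1231, -0.8769, 0).
  ||u|| = √((1.1231)² + (-0.8769)² + (0)²) = √(2.0303) ≈ 1.4249,  v_1 = u/||u|| ≈ (0.7882, -0.6154, 0) (||v_1|| = 1).

λ_1 = 8.5616,  λ_2 = 8,  λ_3 = 4.4384;  v_1 ≈ (0.7882, -0.6154, 0)


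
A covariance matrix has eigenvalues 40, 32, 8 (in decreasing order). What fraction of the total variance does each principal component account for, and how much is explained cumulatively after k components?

Step 1 — total variance = trace(Sigma) = Σ λ_i = 40 + 32 + 8 = 80.

Step 2 — fraction explained by component i = λ_i / Σ λ:
  PC1: 40/80 = 0.5
  PC2: 32/80 = 0.4
  PC3: 8/80 = 0.1

Step 3 — cumulative fraction after k components = (λ_1 + ... + λ_k) / Σ λ:
  k = 1: 40/80 = 0.5
  k = 2: (40 + 32)/80 = 72/80 = 0.9
  k = 3: (40 + 32 + 8)/80 = 80/80 = 1

Summary (fraction, with percent):

explained: PC1 0.5 (50%), PC2 0.4 (40%), PC3 0.1 (10%);  cumulative: 0.5, 0.9, 1


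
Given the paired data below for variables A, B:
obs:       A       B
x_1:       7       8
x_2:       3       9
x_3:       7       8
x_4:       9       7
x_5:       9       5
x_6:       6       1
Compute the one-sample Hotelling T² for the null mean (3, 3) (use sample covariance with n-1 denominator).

Step 1 — sample mean vector:
  mean(A) = (7 + 3 + 7 + 9 + 9 + 6) / 6 = 41/6 = 6.8333
  mean(B) = (8 + 9 + 8 + 7 + 5 + 1) / 6 = 38/6 = 6.3333
  x̄ = (6.8333, 6.3333),  deviation x̄ - mu_0 = (6.8333, 6.3333) - (3, 3) = (3.8333, 3.3333).

Step 2 — sample covariance matrix, S[i,j] = (1/(n-1)) · Σ_k (x_{k,i} - mean_i) · (x_{k,j} - mean_j), divisor n-1 = 5:
  S[A,A] = ((0.1667)·(0.1667) + (-3.8333)·(-3.8333) + (0.1667)·(0.1667) + (2.1667)·(2.1667) + (2.1667)·(2.1667) + (-0.8333)·(-0.8333)) / 5 = 24.8333/5 = 4.9667
  S[A,B] = ((0.1667)·(1.6667) + (-3.8333)·(2.6667) + (0.1667)·(1.6667) + (2.1667)·(0.6667) + (2.1667)·(-1.3333) + (-0.8333)·(-5.3333)) / 5 = -6.6667/5 = -1.3333
  S[B,B] = ((1.6667)·(1.6667) + (2.6667)·(2.6667) + (1.6667)·(1.6667) + (0.6667)·(0.6667) + (-1.3333)·(-1.3333) + (-5.3333)·(-5.3333)) / 5 = 43.3333/5 = 8.6667
  S = [[4.9667, -1.3333],
 [-1.3333, 8.6667]].

Step 3 — invert S. det(S) = 4.9667·8.6667 - (-1.3333)² = 41.2667.
  S^{-1} = (1/det) · [[d, -b], [-b, a]] = [[0.21, 0.0323],
 [0.0323, 0.1204]].

Step 4 — quadratic form (x̄ - mu_0)^T · S^{-1} · (x̄ - mu_0):
  S^{-1} · (x̄ - mu_0) = (0.9128, 0.525),
  (x̄ - mu_0)^T · [...] = (3.8333)·(0.9128) + (3.3333)·(0.525) = 5.2491.

Step 5 — scale by n: T² = 6 · 5.2491 = 31.4943.

T² ≈ 31.4943


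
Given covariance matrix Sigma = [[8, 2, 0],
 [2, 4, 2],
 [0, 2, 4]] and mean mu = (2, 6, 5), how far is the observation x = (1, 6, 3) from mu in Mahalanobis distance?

Step 1 — centre the observation: (x - mu) = (-1, 0, -2).

Step 2 — invert Sigma (cofactor / det for 3×3, or solve directly):
  Sigma^{-1} = [[0.15, -0.1, 0.05],
 [-0.1, 0.4, -0.2],
 [0.05, -0.2, 0.35]].

Step 3 — form the quadratic (x - mu)^T · Sigma^{-1} · (x - mu):
  Sigma^{-1} · (x - mu) = (-0.25, 0.5, -0.75).
  (x - mu)^T · [Sigma^{-1} · (x - mu)] = (-1)·(-0.25) + (0)·(0.5) + (-2)·(-0.75) = 1.75.

Step 4 — take square root: d = √(1.75) ≈ 1.3229.

d(x, mu) = √(1.75) ≈ 1.3229


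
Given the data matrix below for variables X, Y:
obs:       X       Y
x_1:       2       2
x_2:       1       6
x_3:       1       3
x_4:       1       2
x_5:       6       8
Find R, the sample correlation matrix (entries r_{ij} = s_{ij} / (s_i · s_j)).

Step 1 — column means:
  mean(X) = (2 + 1 + 1 + 1 + 6) / 5 = 11/5 = 2.2
  mean(Y) = (2 + 6 + 3 + 2 + 8) / 5 = 21/5 = 4.2

Step 2 — sample variances and covariances s[i,j] = (1/(n-1)) · Σ_k (x_{k,i} - mean_i) · (x_{k,j} - mean_j), with n-1 = 4:
  s[X,X] = ((-0.2)·(-0.2) + (-1.2)·(-1.2) + (-1.2)·(-1.2) + (-1.2)·(-1.2) + (3.8)·(3.8)) / 4 = 18.8/4 = 4.7
  s[X,Y] = ((-0.2)·(-2.2) + (-1.2)·(1.8) + (-1.2)·(-1.2) + (-1.2)·(-2.2) + (3.8)·(3.8)) / 4 = 16.8/4 = 4.2
  s[Y,Y] = ((-2.2)·(-2.2) + (1.8)·(1.8) + (-1.2)·(-1.2) + (-2.2)·(-2.2) + (3.8)·(3.8)) / 4 = 28.8/4 = 7.2
  Sample standard deviations s_i = √(s[i,i]):
  s(X) = √(4.7) = 2.1679
  s(Y) = √(7.2) = 2.6833

Step 3 — r_{ij} = s_{ij} / (s_i · s_j):
  r[X,X] = 1 (diagonal).
  r[X,Y] = 4.2 / (2.1679 · 2.6833) = 4.2 / 5.8172 = 0.722
  r[Y,Y] = 1 (diagonal).

R is symmetric with unit diagonal. Assembling:

R = [[1, 0.722],
 [0.722, 1]]


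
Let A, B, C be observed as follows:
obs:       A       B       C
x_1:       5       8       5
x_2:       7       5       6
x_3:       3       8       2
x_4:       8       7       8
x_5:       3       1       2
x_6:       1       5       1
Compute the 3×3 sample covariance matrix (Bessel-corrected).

Step 1 — column means:
  mean(A) = (5 + 7 + 3 + 8 + 3 + 1) / 6 = 27/6 = 4.5
  mean(B) = (8 + 5 + 8 + 7 + 1 + 5) / 6 = 34/6 = 5.6667
  mean(C) = (5 + 6 + 2 + 8 + 2 + 1) / 6 = 24/6 = 4

Step 2 — sample covariance S[i,j] = (1/(n-1)) · Σ_k (x_{k,i} - mean_i) · (x_{k,j} - mean_j), with n-1 = 5.
  S[A,A] = ((0.5)·(0.5) + (2.5)·(2.5) + (-1.5)·(-1.5) + (3.5)·(3.5) + (-1.5)·(-1.5) + (-3.5)·(-3.5)) / 5 = 35.5/5 = 7.1
  S[A,B] = ((0.5)·(2.3333) + (2.5)·(-0.6667) + (-1.5)·(2.3333) + (3.5)·(1.3333) + (-1.5)·(-4.6667) + (-3.5)·(-0.6667)) / 5 = 10/5 = 2
  S[A,C] = ((0.5)·(1) + (2.5)·(2) + (-1.5)·(-2) + (3.5)·(4) + (-1.5)·(-2) + (-3.5)·(-3)) / 5 = 36/5 = 7.2
  S[B,B] = ((2.3333)·(2.3333) + (-0.6667)·(-0.6667) + (2.3333)·(2.3333) + (1.3333)·(1.3333) + (-4.6667)·(-4.6667) + (-0.6667)·(-0.6667)) / 5 = 35.3333/5 = 7.0667
  S[B,C] = ((2.3333)·(1) + (-0.6667)·(2) + (2.3333)·(-2) + (1.3333)·(4) + (-4.6667)·(-2) + (-0.6667)·(-3)) / 5 = 13/5 = 2.6
  S[C,C] = ((1)·(1) + (2)·(2) + (-2)·(-2) + (4)·(4) + (-2)·(-2) + (-3)·(-3)) / 5 = 38/5 = 7.6

S is symmetric (S[j,i] = S[i,j]). Assembling:

S = [[7.1, 2, 7.2],
 [2, 7.0667, 2.6],
 [7.2, 2.6, 7.6]]


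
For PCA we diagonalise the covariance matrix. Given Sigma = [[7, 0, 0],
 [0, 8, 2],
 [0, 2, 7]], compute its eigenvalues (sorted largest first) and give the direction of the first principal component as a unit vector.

Step 1 — characteristic polynomial p(λ) = det(λI - Sigma) = λ³ - tr·λ² + c_1·λ - det, where tr = trace, c_1 = sum of the principal 2×2 minors, det = det(Sigma):
  tr = 7 + 8 + 7 = 22,
  c_1 = (7·8 - (0)²) + (7·7 - (0)²) + (8·7 - (2)²) = 56 + 49 + 52 = 157,
  det = 7·(8·7 - (2)²) - (0)·((0)·7 - (2)·(0)) + (0)·((0)·(2) - 8·(0)) = 7·(52) - (0)·(0) + (0)·(0) = 364.
  So p(λ) = λ³ - 22λ² + 157λ - 364.
Step 2 — look for an integer root (rational root theorem: any rational root is an integer divisor of 364). Testing λ = 7:
  p(7) = 343 - 1078 + 1099 - 364 = 0  ✓
  Dividing out (λ - 7): p(λ) = (λ - 7)(λ² - 15λ + 52).
Step 3 — remaining eigenvalues from the quadratic λ² - 15λ + 52 = 0:
  Δ = 15² - 4·52 = 225 - 208 = 17,  λ = (15 ± √17)/2 = (15 ± 4.1231)/2 ≈ 9.5616 or 5.4384.
  Sorted: λ_1 = 9.5616,  λ_2 = 7,  λ_3 = 5.4384  (check: sum = 22 = tr ✓).

Step 4 — unit eigenvector for λ_1 ≈ 9.5616: v spans the null space of (Sigma - λ_1 I), whose rows are
  r_1 = (-2.5616, 0, 0),  r_2 = (0, -1.5616, 2),  r_3 = (0, 2, -2.5616).
  v is orthogonal to every row, so take v ∝ r_1 × r_2 = ((0)·(2) - (0)·(-1.5616), (0)·(0) - (-2.5616)·(2), (-2.5616)·(-1.5616) - (0)·(0)) ≈ (0, 5.1231, 4).
  Let u = (0, 5.1231, 4).
  ||u|| = √((0)² + (5.1231)² + (4)²) = √(42.2462) ≈ 6.4997,  v_1 = u/||u|| ≈ (0, 0.7882, 0.6154) (||v_1|| = 1).

λ_1 = 9.5616,  λ_2 = 7,  λ_3 = 5.4384;  v_1 ≈ (0, 0.7882, 0.6154)


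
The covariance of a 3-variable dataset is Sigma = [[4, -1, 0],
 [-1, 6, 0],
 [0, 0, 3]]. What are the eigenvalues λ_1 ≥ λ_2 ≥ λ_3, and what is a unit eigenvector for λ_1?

Step 1 — characteristic polynomial p(λ) = det(λI - Sigma) = λ³ - tr·λ² + c_1·λ - det, where tr = trace, c_1 = sum of the principal 2×2 minors, det = det(Sigma):
  tr = 4 + 6 + 3 = 13,
  c_1 = (4·6 - (-1)²) + (4·3 - (0)²) + (6·3 - (0)²) = 23 + 12 + 18 = 53,
  det = 4·(6·3 - (0)²) - (-1)·((-1)·3 - (0)·(0)) + (0)·((-1)·(0) - 6·(0)) = 4·(18) - (-1)·(-3) + (0)·(0) = 69.
  So p(λ) = λ³ - 13λ² + 53λ - 69.
Step 2 — look for an integer root (rational root theorem: any rational root is an integer divisor of 69). Testing λ = 3:
  p(3) = 27 - 117 + 159 - 69 = 0  ✓
  Dividing out (λ - 3): p(λ) = (λ - 3)(λ² - 10λ + 23).
Step 3 — remaining eigenvalues from the quadratic λ² - 10λ + 23 = 0:
  Δ = 10² - 4·23 = 100 - 92 = 8,  λ = (10 ± √8)/2 = (10 ± 2.8284)/2 ≈ 6.4142 or 3.5858.
  Sorted: λ_1 = 6.4142,  λ_2 = 3.5858,  λ_3 = 3  (check: sum = 13 = tr ✓).

Step 4 — unit eigenvector for λ_1 ≈ 6.4142: v spans the null space of (Sigma - λ_1 I), whose rows are
  r_1 = (-2.4142, -1, 0),  r_2 = (-1, -0.4142, 0),  r_3 = (0, 0, -3.4142).
  v is orthogonal to every row, so take v ∝ r_1 × r_3 = ((-1)·(-3.4142) - (0)·(0), (0)·(0) - (-2.4142)·(-3.4142), (-2.4142)·(0) - (-1)·(0)) ≈ (3.4142, -8.2426, 0).
  Let u = (3.4142, -8.2426, 0).
  ||u|| = √((3.4142)² + (-8.2426)² + (0)²) = √(79.598) ≈ 8.9218,  v_1 = u/||u|| ≈ (0.3827, -0.9239, 0) (||v_1|| = 1).

λ_1 = 6.4142,  λ_2 = 3.5858,  λ_3 = 3;  v_1 ≈ (0.3827, -0.9239, 0)


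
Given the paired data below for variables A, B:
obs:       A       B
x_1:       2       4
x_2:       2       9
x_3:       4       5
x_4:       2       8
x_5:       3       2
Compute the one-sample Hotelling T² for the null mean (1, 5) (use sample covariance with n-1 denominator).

Step 1 — sample mean vector:
  mean(A) = (2 + 2 + 4 + 2 + 3) / 5 = 13/5 = 2.6
  mean(B) = (4 + 9 + 5 + 8 + 2) / 5 = 28/5 = 5.6
  x̄ = (2.6, 5.6),  deviation x̄ - mu_0 = (2.6, 5.6) - (1, 5) = (1.6, 0.6).

Step 2 — sample covariance matrix, S[i,j] = (1/(n-1)) · Σ_k (x_{k,i} - mean_i) · (x_{k,j} - mean_j), divisor n-1 = 4:
  S[A,A] = ((-0.6)·(-0.6) + (-0.6)·(-0.6) + (1.4)·(1.4) + (-0.6)·(-0.6) + (0.4)·(0.4)) / 4 = 3.2/4 = 0.8
  S[A,B] = ((-0.6)·(-1.6) + (-0.6)·(3.4) + (1.4)·(-0.6) + (-0.6)·(2.4) + (0.4)·(-3.6)) / 4 = -4.8/4 = -1.2
  S[B,B] = ((-1.6)·(-1.6) + (3.4)·(3.4) + (-0.6)·(-0.6) + (2.4)·(2.4) + (-3.6)·(-3.6)) / 4 = 33.2/4 = 8.3
  S = [[0.8, -1.2],
 [-1.2, 8.3]].

Step 3 — invert S. det(S) = 0.8·8.3 - (-1.2)² = 5.2.
  S^{-1} = (1/det) · [[d, -b], [-b, a]] = [[1.5962, 0.2308],
 [0.2308, 0.1538]].

Step 4 — quadratic form (x̄ - mu_0)^T · S^{-1} · (x̄ - mu_0):
  S^{-1} · (x̄ - mu_0) = (2.6923, 0.4615),
  (x̄ - mu_0)^T · [...] = (1.6)·(2.6923) + (0.6)·(0.4615) = 4.5846.

Step 5 — scale by n: T² = 5 · 4.5846 = 22.9231.

T² ≈ 22.9231


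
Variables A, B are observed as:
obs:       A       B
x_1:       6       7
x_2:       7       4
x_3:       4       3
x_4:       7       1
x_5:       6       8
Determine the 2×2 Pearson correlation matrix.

Step 1 — column means:
  mean(A) = (6 + 7 + 4 + 7 + 6) / 5 = 30/5 = 6
  mean(B) = (7 + 4 + 3 + 1 + 8) / 5 = 23/5 = 4.6

Step 2 — sample variances and covariances s[i,j] = (1/(n-1)) · Σ_k (x_{k,i} - mean_i) · (x_{k,j} - mean_j), with n-1 = 4:
  s[A,A] = ((0)·(0) + (1)·(1) + (-2)·(-2) + (1)·(1) + (0)·(0)) / 4 = 6/4 = 1.5
  s[A,B] = ((0)·(2.4) + (1)·(-0.6) + (-2)·(-1.6) + (1)·(-3.6) + (0)·(3.4)) / 4 = -1/4 = -0.25
  s[B,B] = ((2.4)·(2.4) + (-0.6)·(-0.6) + (-1.6)·(-1.6) + (-3.6)·(-3.6) + (3.4)·(3.4)) / 4 = 33.2/4 = 8.3
  Sample standard deviations s_i = √(s[i,i]):
  s(A) = √(1.5) = 1.2247
  s(B) = √(8.3) = 2.881

Step 3 — r_{ij} = s_{ij} / (s_i · s_j):
  r[A,A] = 1 (diagonal).
  r[A,B] = -0.25 / (1.2247 · 2.881) = -0.25 / 3.5285 = -0.0709
  r[B,B] = 1 (diagonal).

R is symmetric with unit diagonal. Assembling:

R = [[1, -0.0709],
 [-0.0709, 1]]


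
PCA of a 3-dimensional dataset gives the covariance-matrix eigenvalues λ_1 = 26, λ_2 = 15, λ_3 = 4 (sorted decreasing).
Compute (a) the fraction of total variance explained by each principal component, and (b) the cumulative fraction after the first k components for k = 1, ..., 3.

Step 1 — total variance = trace(Sigma) = Σ λ_i = 26 + 15 + 4 = 45.

Step 2 — fraction explained by component i = λ_i / Σ λ:
  PC1: 26/45 = 0.5778
  PC2: 15/45 = 0.3333
  PC3: 4/45 = 0.0889

Step 3 — cumulative fraction after k components = (λ_1 + ... + λ_k) / Σ λ:
  k = 1: 26/45 = 0.5778
  k = 2: (26 + 15)/45 = 41/45 = 0.9111
  k = 3: (26 + 15 + 4)/45 = 45/45 = 1

Summary (fraction, with percent):

explained: PC1 0.5778 (57.78%), PC2 0.3333 (33.33%), PC3 0.0889 (8.89%);  cumulative: 0.5778, 0.9111, 1


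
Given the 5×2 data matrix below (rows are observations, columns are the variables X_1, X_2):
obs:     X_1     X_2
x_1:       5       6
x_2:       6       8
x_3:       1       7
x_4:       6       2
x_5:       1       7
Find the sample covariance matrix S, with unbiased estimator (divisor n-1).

Step 1 — column means:
  mean(X_1) = (5 + 6 + 1 + 6 + 1) / 5 = 19/5 = 3.8
  mean(X_2) = (6 + 8 + 7 + 2 + 7) / 5 = 30/5 = 6

Step 2 — sample covariance S[i,j] = (1/(n-1)) · Σ_k (x_{k,i} - mean_i) · (x_{k,j} - mean_j), with n-1 = 4.
  S[X_1,X_1] = ((1.2)·(1.2) + (2.2)·(2.2) + (-2.8)·(-2.8) + (2.2)·(2.2) + (-2.8)·(-2.8)) / 4 = 26.8/4 = 6.7
  S[X_1,X_2] = ((1.2)·(0) + (2.2)·(2) + (-2.8)·(1) + (2.2)·(-4) + (-2.8)·(1)) / 4 = -10/4 = -2.5
  S[X_2,X_2] = ((0)·(0) + (2)·(2) + (1)·(1) + (-4)·(-4) + (1)·(1)) / 4 = 22/4 = 5.5

S is symmetric (S[j,i] = S[i,j]). Assembling:

S = [[6.7, -2.5],
 [-2.5, 5.5]]


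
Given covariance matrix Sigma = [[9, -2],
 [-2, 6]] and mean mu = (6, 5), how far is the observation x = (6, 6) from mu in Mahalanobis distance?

Step 1 — centre the observation: (x - mu) = (0, 1).

Step 2 — invert Sigma. det(Sigma) = 9·6 - (-2)² = 50.
  Sigma^{-1} = (1/det) · [[d, -b], [-b, a]] = [[0.12, 0.04],
 [0.04, 0.18]].

Step 3 — form the quadratic (x - mu)^T · Sigma^{-1} · (x - mu):
  Sigma^{-1} · (x - mu) = (0.04, 0.18).
  (x - mu)^T · [Sigma^{-1} · (x - mu)] = (0)·(0.04) + (1)·(0.18) = 0.18.

Step 4 — take square root: d = √(0.18) ≈ 0.4243.

d(x, mu) = √(0.18) ≈ 0.4243


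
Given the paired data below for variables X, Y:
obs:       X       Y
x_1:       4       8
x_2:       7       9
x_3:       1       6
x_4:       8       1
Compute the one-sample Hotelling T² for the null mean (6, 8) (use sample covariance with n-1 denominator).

Step 1 — sample mean vector:
  mean(X) = (4 + 7 + 1 + 8) / 4 = 20/4 = 5
  mean(Y) = (8 + 9 + 6 + 1) / 4 = 24/4 = 6
  x̄ = (5, 6),  deviation x̄ - mu_0 = (5, 6) - (6, 8) = (-1, -2).

Step 2 — sample covariance matrix, S[i,j] = (1/(n-1)) · Σ_k (x_{k,i} - mean_i) · (x_{k,j} - mean_j), divisor n-1 = 3:
  S[X,X] = ((-1)·(-1) + (2)·(2) + (-4)·(-4) + (3)·(3)) / 3 = 30/3 = 10
  S[X,Y] = ((-1)·(2) + (2)·(3) + (-4)·(0) + (3)·(-5)) / 3 = -11/3 = -3.6667
  S[Y,Y] = ((2)·(2) + (3)·(3) + (0)·(0) + (-5)·(-5)) / 3 = 38/3 = 12.6667
  S = [[10, -3.6667],
 [-3.6667, 12.6667]].

Step 3 — invert S. det(S) = 10·12.6667 - (-3.6667)² = 113.2222.
  S^{-1} = (1/det) · [[d, -b], [-b, a]] = [[0.1119, 0.0324],
 [0.0324, 0.0883]].

Step 4 — quadratic form (x̄ - mu_0)^T · S^{-1} · (x̄ - mu_0):
  S^{-1} · (x̄ - mu_0) = (-0.1766, -0.209),
  (x̄ - mu_0)^T · [...] = (-1)·(-0.1766) + (-2)·(-0.209) = 0.5947.

Step 5 — scale by n: T² = 4 · 0.5947 = 2.3788.

T² ≈ 2.3788


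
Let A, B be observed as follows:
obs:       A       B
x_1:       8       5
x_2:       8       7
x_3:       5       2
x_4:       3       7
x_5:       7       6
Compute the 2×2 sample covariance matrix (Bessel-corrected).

Step 1 — column means:
  mean(A) = (8 + 8 + 5 + 3 + 7) / 5 = 31/5 = 6.2
  mean(B) = (5 + 7 + 2 + 7 + 6) / 5 = 27/5 = 5.4

Step 2 — sample covariance S[i,j] = (1/(n-1)) · Σ_k (x_{k,i} - mean_i) · (x_{k,j} - mean_j), with n-1 = 4.
  S[A,A] = ((1.8)·(1.8) + (1.8)·(1.8) + (-1.2)·(-1.2) + (-3.2)·(-3.2) + (0.8)·(0.8)) / 4 = 18.8/4 = 4.7
  S[A,B] = ((1.8)·(-0.4) + (1.8)·(1.6) + (-1.2)·(-3.4) + (-3.2)·(1.6) + (0.8)·(0.6)) / 4 = 1.6/4 = 0.4
  S[B,B] = ((-0.4)·(-0.4) + (1.6)·(1.6) + (-3.4)·(-3.4) + (1.6)·(1.6) + (0.6)·(0.6)) / 4 = 17.2/4 = 4.3

S is symmetric (S[j,i] = S[i,j]). Assembling:

S = [[4.7, 0.4],
 [0.4, 4.3]]


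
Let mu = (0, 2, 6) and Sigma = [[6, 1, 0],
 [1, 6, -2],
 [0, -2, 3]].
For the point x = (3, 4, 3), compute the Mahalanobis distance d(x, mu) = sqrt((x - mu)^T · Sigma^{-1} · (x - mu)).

Step 1 — centre the observation: (x - mu) = (3, 2, -3).

Step 2 — invert Sigma (cofactor / det for 3×3, or solve directly):
  Sigma^{-1} = [[0.1728, -0.037, -0.0247],
 [-0.037, 0.2222, 0.1481],
 [-0.0247, 0.1481, 0.4321]].

Step 3 — form the quadratic (x - mu)^T · Sigma^{-1} · (x - mu):
  Sigma^{-1} · (x - mu) = (0.5185, -0.1111, -1.0741).
  (x - mu)^T · [Sigma^{-1} · (x - mu)] = (3)·(0.5185) + (2)·(-0.1111) + (-3)·(-1.0741) = 4.5556.

Step 4 — take square root: d = √(4.5556) ≈ 2.1344.

d(x, mu) = √(4.5556) ≈ 2.1344


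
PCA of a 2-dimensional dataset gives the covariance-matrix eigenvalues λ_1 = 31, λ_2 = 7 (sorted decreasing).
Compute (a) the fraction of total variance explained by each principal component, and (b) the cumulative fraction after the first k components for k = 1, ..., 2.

Step 1 — total variance = trace(Sigma) = Σ λ_i = 31 + 7 = 38.

Step 2 — fraction explained by component i = λ_i / Σ λ:
  PC1: 31/38 = 0.8158
  PC2: 7/38 = 0.1842

Step 3 — cumulative fraction after k components = (λ_1 + ... + λ_k) / Σ λ:
  k = 1: 31/38 = 0.8158
  k = 2: (31 + 7)/38 = 38/38 = 1

Summary (fraction, with percent):

explained: PC1 0.8158 (81.58%), PC2 0.1842 (18.42%);  cumulative: 0.8158, 1


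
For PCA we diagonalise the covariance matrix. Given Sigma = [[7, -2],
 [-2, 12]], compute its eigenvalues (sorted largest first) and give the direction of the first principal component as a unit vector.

Step 1 — characteristic polynomial of 2×2 Sigma:
  det(Sigma - λI) = λ² - trace · λ + det = 0.
  trace = 7 + 12 = 19, det = 7·12 - (-2)² = 80.
Step 2 — discriminant:
  Δ = trace² - 4·det = 361 - 320 = 41.
Step 3 — eigenvalues:
  λ = (trace ± √Δ)/2 = (19 ± 6.4031)/2,
  λ_1 = 12.7016,  λ_2 = 6.2984.

Step 4 — unit eigenvector for λ_1: solve (Sigma - λ_1 I)v = 0. First row:
  (7 - 12.7016)·v_x + (-2)·v_y = 0, i.e. (-5.7016)·v_x + (-2)·v_y = 0,
  so v ∝ (b, λ_1 - a) = (-2, 5.7016); multiply by -1 so the first entry is positive: u = (2, -5.7016).
  ||u|| = √((2)² + (-5.7016)²) = √(36.5078) ≈ 6.0422,
  v_1 = u/||u|| ≈ (0.331, -0.9436) (||v_1|| = 1).

λ_1 = 12.7016,  λ_2 = 6.2984;  v_1 ≈ (0.331, -0.9436)


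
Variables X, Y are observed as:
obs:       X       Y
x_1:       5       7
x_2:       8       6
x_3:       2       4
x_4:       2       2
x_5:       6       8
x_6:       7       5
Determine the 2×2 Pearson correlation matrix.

Step 1 — column means:
  mean(X) = (5 + 8 + 2 + 2 + 6 + 7) / 6 = 30/6 = 5
  mean(Y) = (7 + 6 + 4 + 2 + 8 + 5) / 6 = 32/6 = 5.3333

Step 2 — sample variances and covariances s[i,j] = (1/(n-1)) · Σ_k (x_{k,i} - mean_i) · (x_{k,j} - mean_j), with n-1 = 5:
  s[X,X] = ((0)·(0) + (3)·(3) + (-3)·(-3) + (-3)·(-3) + (1)·(1) + (2)·(2)) / 5 = 32/5 = 6.4
  s[X,Y] = ((0)·(1.6667) + (3)·(0.6667) + (-3)·(-1.3333) + (-3)·(-3.3333) + (1)·(2.6667) + (2)·(-0.3333)) / 5 = 18/5 = 3.6
  s[Y,Y] = ((1.6667)·(1.6667) + (0.6667)·(0.6667) + (-1.3333)·(-1.3333) + (-3.3333)·(-3.3333) + (2.6667)·(2.6667) + (-0.3333)·(-0.3333)) / 5 = 23.3333/5 = 4.6667
  Sample standard deviations s_i = √(s[i,i]):
  s(X) = √(6.4) = 2.5298
  s(Y) = √(4.6667) = 2.1602

Step 3 — r_{ij} = s_{ij} / (s_i · s_j):
  r[X,X] = 1 (diagonal).
  r[X,Y] = 3.6 / (2.5298 · 2.1602) = 3.6 / 5.465 = 0.6587
  r[Y,Y] = 1 (diagonal).

R is symmetric with unit diagonal. Assembling:

R = [[1, 0.6587],
 [0.6587, 1]]


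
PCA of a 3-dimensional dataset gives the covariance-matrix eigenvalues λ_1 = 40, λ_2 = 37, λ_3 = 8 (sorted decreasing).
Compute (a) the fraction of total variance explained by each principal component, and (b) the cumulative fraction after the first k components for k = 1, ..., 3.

Step 1 — total variance = trace(Sigma) = Σ λ_i = 40 + 37 + 8 = 85.

Step 2 — fraction explained by component i = λ_i / Σ λ:
  PC1: 40/85 = 0.4706
  PC2: 37/85 = 0.4353
  PC3: 8/85 = 0.0941

Step 3 — cumulative fraction after k components = (λ_1 + ... + λ_k) / Σ λ:
  k = 1: 40/85 = 0.4706
  k = 2: (40 + 37)/85 = 77/85 = 0.9059
  k = 3: (40 + 37 + 8)/85 = 85/85 = 1

Summary (fraction, with percent):

explained: PC1 0.4706 (47.06%), PC2 0.4353 (43.53%), PC3 0.0941 (9.41%);  cumulative: 0.4706, 0.9059, 1


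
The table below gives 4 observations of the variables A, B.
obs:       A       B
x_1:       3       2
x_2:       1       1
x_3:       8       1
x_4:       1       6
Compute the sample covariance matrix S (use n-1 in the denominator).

Step 1 — column means:
  mean(A) = (3 + 1 + 8 + 1) / 4 = 13/4 = 3.25
  mean(B) = (2 + 1 + 1 + 6) / 4 = 10/4 = 2.5

Step 2 — sample covariance S[i,j] = (1/(n-1)) · Σ_k (x_{k,i} - mean_i) · (x_{k,j} - mean_j), with n-1 = 3.
  S[A,A] = ((-0.25)·(-0.25) + (-2.25)·(-2.25) + (4.75)·(4.75) + (-2.25)·(-2.25)) / 3 = 32.75/3 = 10.9167
  S[A,B] = ((-0.25)·(-0.5) + (-2.25)·(-1.5) + (4.75)·(-1.5) + (-2.25)·(3.5)) / 3 = -11.5/3 = -3.8333
  S[B,B] = ((-0.5)·(-0.5) + (-1.5)·(-1.5) + (-1.5)·(-1.5) + (3.5)·(3.5)) / 3 = 17/3 = 5.6667

S is symmetric (S[j,i] = S[i,j]). Assembling:

S = [[10.9167, -3.8333],
 [-3.8333, 5.6667]]


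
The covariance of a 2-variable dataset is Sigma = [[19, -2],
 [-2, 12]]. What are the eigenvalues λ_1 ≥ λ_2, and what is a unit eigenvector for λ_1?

Step 1 — characteristic polynomial of 2×2 Sigma:
  det(Sigma - λI) = λ² - trace · λ + det = 0.
  trace = 19 + 12 = 31, det = 19·12 - (-2)² = 224.
Step 2 — discriminant:
  Δ = trace² - 4·det = 961 - 896 = 65.
Step 3 — eigenvalues:
  λ = (trace ± √Δ)/2 = (31 ± 8.0623)/2,
  λ_1 = 19.5311,  λ_2 = 11.4689.

Step 4 — unit eigenvector for λ_1: solve (Sigma - λ_1 I)v = 0. First row:
  (19 - 19.5311)·v_x + (-2)·v_y = 0, i.e. (-0.5311)·v_x + (-2)·v_y = 0,
  so v ∝ (b, λ_1 - a) = (-2, 0.5311); multiply by -1 so the first entry is positive: u = (2, -0.5311).
  ||u|| = √((2)² + (-0.5311)²) = √(4.2821) ≈ 2.0693,
  v_1 = u/||u|| ≈ (0.9665, -0.2567) (||v_1|| = 1).

λ_1 = 19.5311,  λ_2 = 11.4689;  v_1 ≈ (0.9665, -0.2567)


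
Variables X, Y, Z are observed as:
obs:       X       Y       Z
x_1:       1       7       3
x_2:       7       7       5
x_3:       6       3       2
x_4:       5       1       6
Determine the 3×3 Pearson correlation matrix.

Step 1 — column means:
  mean(X) = (1 + 7 + 6 + 5) / 4 = 19/4 = 4.75
  mean(Y) = (7 + 7 + 3 + 1) / 4 = 18/4 = 4.5
  mean(Z) = (3 + 5 + 2 + 6) / 4 = 16/4 = 4

Step 2 — sample variances and covariances s[i,j] = (1/(n-1)) · Σ_k (x_{k,i} - mean_i) · (x_{k,j} - mean_j), with n-1 = 3:
  s[X,X] = ((-3.75)·(-3.75) + (2.25)·(2.25) + (1.25)·(1.25) + (0.25)·(0.25)) / 3 = 20.75/3 = 6.9167
  s[X,Y] = ((-3.75)·(2.5) + (2.25)·(2.5) + (1.25)·(-1.5) + (0.25)·(-3.5)) / 3 = -6.5/3 = -2.1667
  s[X,Z] = ((-3.75)·(-1) + (2.25)·(1) + (1.25)·(-2) + (0.25)·(2)) / 3 = 4/3 = 1.3333
  s[Y,Y] = ((2.5)·(2.5) + (2.5)·(2.5) + (-1.5)·(-1.5) + (-3.5)·(-3.5)) / 3 = 27/3 = 9
  s[Y,Z] = ((2.5)·(-1) + (2.5)·(1) + (-1.5)·(-2) + (-3.5)·(2)) / 3 = -4/3 = -1.3333
  s[Z,Z] = ((-1)·(-1) + (1)·(1) + (-2)·(-2) + (2)·(2)) / 3 = 10/3 = 3.3333
  Sample standard deviations s_i = √(s[i,i]):
  s(X) = √(6.9167) = 2.63
  s(Y) = √(9) = 3
  s(Z) = √(3.3333) = 1.8257

Step 3 — r_{ij} = s_{ij} / (s_i · s_j):
  r[X,X] = 1 (diagonal).
  r[X,Y] = -2.1667 / (2.63 · 3) = -2.1667 / 7.8899 = -0.2746
  r[X,Z] = 1.3333 / (2.63 · 1.8257) = 1.3333 / 4.8016 = 0.2777
  r[Y,Y] = 1 (diagonal).
  r[Y,Z] = -1.3333 / (3 · 1.8257) = -1.3333 / 5.4772 = -0.2434
  r[Z,Z] = 1 (diagonal).

R is symmetric with unit diagonal. Assembling:

R = [[1, -0.2746, 0.2777],
 [-0.2746, 1, -0.2434],
 [0.2777, -0.2434, 1]]


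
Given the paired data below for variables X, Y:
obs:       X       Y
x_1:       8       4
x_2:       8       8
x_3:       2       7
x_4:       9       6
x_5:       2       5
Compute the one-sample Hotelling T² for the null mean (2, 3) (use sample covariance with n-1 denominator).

Step 1 — sample mean vector:
  mean(X) = (8 + 8 + 2 + 9 + 2) / 5 = 29/5 = 5.8
  mean(Y) = (4 + 8 + 7 + 6 + 5) / 5 = 30/5 = 6
  x̄ = (5.8, 6),  deviation x̄ - mu_0 = (5.8, 6) - (2, 3) = (3.8, 3).

Step 2 — sample covariance matrix, S[i,j] = (1/(n-1)) · Σ_k (x_{k,i} - mean_i) · (x_{k,j} - mean_j), divisor n-1 = 4:
  S[X,X] = ((2.2)·(2.2) + (2.2)·(2.2) + (-3.8)·(-3.8) + (3.2)·(3.2) + (-3.8)·(-3.8)) / 4 = 48.8/4 = 12.2
  S[X,Y] = ((2.2)·(-2) + (2.2)·(2) + (-3.8)·(1) + (3.2)·(0) + (-3.8)·(-1)) / 4 = 0/4 = 0
  S[Y,Y] = ((-2)·(-2) + (2)·(2) + (1)·(1) + (0)·(0) + (-1)·(-1)) / 4 = 10/4 = 2.5
  S = [[12.2, 0],
 [0, 2.5]].

Step 3 — invert S. det(S) = 12.2·2.5 - (0)² = 30.5.
  S^{-1} = (1/det) · [[d, -b], [-b, a]] = [[0.082, 0],
 [0, 0.4]].

Step 4 — quadratic form (x̄ - mu_0)^T · S^{-1} · (x̄ - mu_0):
  S^{-1} · (x̄ - mu_0) = (0.3115, 1.2),
  (x̄ - mu_0)^T · [...] = (3.8)·(0.3115) + (3)·(1.2) = 4.7836.

Step 5 — scale by n: T² = 5 · 4.7836 = 23.918.

T² ≈ 23.918


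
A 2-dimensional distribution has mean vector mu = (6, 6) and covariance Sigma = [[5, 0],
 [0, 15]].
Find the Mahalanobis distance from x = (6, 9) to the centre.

Step 1 — centre the observation: (x - mu) = (0, 3).

Step 2 — invert Sigma. det(Sigma) = 5·15 - (0)² = 75.
  Sigma^{-1} = (1/det) · [[d, -b], [-b, a]] = [[0.2, 0],
 [0, 0.0667]].

Step 3 — form the quadratic (x - mu)^T · Sigma^{-1} · (x - mu):
  Sigma^{-1} · (x - mu) = (0, 0.2).
  (x - mu)^T · [Sigma^{-1} · (x - mu)] = (0)·(0) + (3)·(0.2) = 0.6.

Step 4 — take square root: d = √(0.6) ≈ 0.7746.

d(x, mu) = √(0.6) ≈ 0.7746


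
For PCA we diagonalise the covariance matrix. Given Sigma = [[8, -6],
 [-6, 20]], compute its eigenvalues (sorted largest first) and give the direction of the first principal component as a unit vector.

Step 1 — characteristic polynomial of 2×2 Sigma:
  det(Sigma - λI) = λ² - trace · λ + det = 0.
  trace = 8 + 20 = 28, det = 8·20 - (-6)² = 124.
Step 2 — discriminant:
  Δ = trace² - 4·det = 784 - 496 = 288.
Step 3 — eigenvalues:
  λ = (trace ± √Δ)/2 = (28 ± 16.9706)/2,
  λ_1 = 22.4853,  λ_2 = 5.5147.

Step 4 — unit eigenvector for λ_1: solve (Sigma - λ_1 I)v = 0. First row:
  (8 - 22.4853)·v_x + (-6)·v_y = 0, i.e. (-14.4853)·v_x + (-6)·v_y = 0,
  so v ∝ (b, λ_1 - a) = (-6, 14.4853); multiply by -1 so the first entry is positive: u = (6, -14.4853).
  ||u|| = √((6)² + (-14.4853)²) = √(245.8234) ≈ 15.6788,
  v_1 = u/||u|| ≈ (0.3827, -0.9239) (||v_1|| = 1).

λ_1 = 22.4853,  λ_2 = 5.5147;  v_1 ≈ (0.3827, -0.9239)


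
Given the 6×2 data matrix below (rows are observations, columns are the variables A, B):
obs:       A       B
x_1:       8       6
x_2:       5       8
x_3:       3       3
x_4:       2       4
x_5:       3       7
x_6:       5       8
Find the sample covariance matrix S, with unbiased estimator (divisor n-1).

Step 1 — column means:
  mean(A) = (8 + 5 + 3 + 2 + 3 + 5) / 6 = 26/6 = 4.3333
  mean(B) = (6 + 8 + 3 + 4 + 7 + 8) / 6 = 36/6 = 6

Step 2 — sample covariance S[i,j] = (1/(n-1)) · Σ_k (x_{k,i} - mean_i) · (x_{k,j} - mean_j), with n-1 = 5.
  S[A,A] = ((3.6667)·(3.6667) + (0.6667)·(0.6667) + (-1.3333)·(-1.3333) + (-2.3333)·(-2.3333) + (-1.3333)·(-1.3333) + (0.6667)·(0.6667)) / 5 = 23.3333/5 = 4.6667
  S[A,B] = ((3.6667)·(0) + (0.6667)·(2) + (-1.3333)·(-3) + (-2.3333)·(-2) + (-1.3333)·(1) + (0.6667)·(2)) / 5 = 10/5 = 2
  S[B,B] = ((0)·(0) + (2)·(2) + (-3)·(-3) + (-2)·(-2) + (1)·(1) + (2)·(2)) / 5 = 22/5 = 4.4

S is symmetric (S[j,i] = S[i,j]). Assembling:

S = [[4.6667, 2],
 [2, 4.4]]


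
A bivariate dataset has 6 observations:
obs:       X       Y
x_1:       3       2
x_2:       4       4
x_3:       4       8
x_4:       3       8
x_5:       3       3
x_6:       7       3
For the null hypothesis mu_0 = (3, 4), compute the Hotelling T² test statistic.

Step 1 — sample mean vector:
  mean(X) = (3 + 4 + 4 + 3 + 3 + 7) / 6 = 24/6 = 4
  mean(Y) = (2 + 4 + 8 + 8 + 3 + 3) / 6 = 28/6 = 4.6667
  x̄ = (4, 4.6667),  deviation x̄ - mu_0 = (4, 4.6667) - (3, 4) = (1, 0.6667).

Step 2 — sample covariance matrix, S[i,j] = (1/(n-1)) · Σ_k (x_{k,i} - mean_i) · (x_{k,j} - mean_j), divisor n-1 = 5:
  S[X,X] = ((-1)·(-1) + (0)·(0) + (0)·(0) + (-1)·(-1) + (-1)·(-1) + (3)·(3)) / 5 = 12/5 = 2.4
  S[X,Y] = ((-1)·(-2.6667) + (0)·(-0.6667) + (0)·(3.3333) + (-1)·(3.3333) + (-1)·(-1.6667) + (3)·(-1.6667)) / 5 = -4/5 = -0.8
  S[Y,Y] = ((-2.6667)·(-2.6667) + (-0.6667)·(-0.6667) + (3.3333)·(3.3333) + (3.3333)·(3.3333) + (-1.6667)·(-1.6667) + (-1.6667)·(-1.6667)) / 5 = 35.3333/5 = 7.0667
  S = [[2.4, -0.8],
 [-0.8, 7.0667]].

Step 3 — invert S. det(S) = 2.4·7.0667 - (-0.8)² = 16.32.
  S^{-1} = (1/det) · [[d, -b], [-b, a]] = [[0.433, 0.049],
 [0.049, 0.1471]].

Step 4 — quadratic form (x̄ - mu_0)^T · S^{-1} · (x̄ - mu_0):
  S^{-1} · (x̄ - mu_0) = (0.4657, 0.1471),
  (x̄ - mu_0)^T · [...] = (1)·(0.4657) + (0.6667)·(0.1471) = 0.5637.

Step 5 — scale by n: T² = 6 · 0.5637 = 3.3824.

T² ≈ 3.3824


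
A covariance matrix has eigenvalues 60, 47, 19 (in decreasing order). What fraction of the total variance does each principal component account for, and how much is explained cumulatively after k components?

Step 1 — total variance = trace(Sigma) = Σ λ_i = 60 + 47 + 19 = 126.

Step 2 — fraction explained by component i = λ_i / Σ λ:
  PC1: 60/126 = 0.4762
  PC2: 47/126 = 0.373
  PC3: 19/126 = 0.1508

Step 3 — cumulative fraction after k components = (λ_1 + ... + λ_k) / Σ λ:
  k = 1: 60/126 = 0.4762
  k = 2: (60 + 47)/126 = 107/126 = 0.8492
  k = 3: (60 + 47 + 19)/126 = 126/126 = 1

Summary (fraction, with percent):

explained: PC1 0.4762 (47.62%), PC2 0.373 (37.3%), PC3 0.1508 (15.08%);  cumulative: 0.4762, 0.8492, 1


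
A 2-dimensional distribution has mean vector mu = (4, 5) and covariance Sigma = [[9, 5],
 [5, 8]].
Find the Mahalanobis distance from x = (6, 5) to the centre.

Step 1 — centre the observation: (x - mu) = (2, 0).

Step 2 — invert Sigma. det(Sigma) = 9·8 - (5)² = 47.
  Sigma^{-1} = (1/det) · [[d, -b], [-b, a]] = [[0.1702, -0.1064],
 [-0.1064, 0.1915]].

Step 3 — form the quadratic (x - mu)^T · Sigma^{-1} · (x - mu):
  Sigma^{-1} · (x - mu) = (0.3404, -0.2128).
  (x - mu)^T · [Sigma^{-1} · (x - mu)] = (2)·(0.3404) + (0)·(-0.2128) = 0.6809.

Step 4 — take square root: d = √(0.6809) ≈ 0.8251.

d(x, mu) = √(0.6809) ≈ 0.8251


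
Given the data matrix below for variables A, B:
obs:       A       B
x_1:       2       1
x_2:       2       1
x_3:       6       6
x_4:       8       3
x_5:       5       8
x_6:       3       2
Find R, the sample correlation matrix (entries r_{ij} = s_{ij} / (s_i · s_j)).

Step 1 — column means:
  mean(A) = (2 + 2 + 6 + 8 + 5 + 3) / 6 = 26/6 = 4.3333
  mean(B) = (1 + 1 + 6 + 3 + 8 + 2) / 6 = 21/6 = 3.5

Step 2 — sample variances and covariances s[i,j] = (1/(n-1)) · Σ_k (x_{k,i} - mean_i) · (x_{k,j} - mean_j), with n-1 = 5:
  s[A,A] = ((-2.3333)·(-2.3333) + (-2.3333)·(-2.3333) + (1.6667)·(1.6667) + (3.6667)·(3.6667) + (0.6667)·(0.6667) + (-1.3333)·(-1.3333)) / 5 = 29.3333/5 = 5.8667
  s[A,B] = ((-2.3333)·(-2.5) + (-2.3333)·(-2.5) + (1.6667)·(2.5) + (3.6667)·(-0.5) + (0.6667)·(4.5) + (-1.3333)·(-1.5)) / 5 = 19/5 = 3.8
  s[B,B] = ((-2.5)·(-2.5) + (-2.5)·(-2.5) + (2.5)·(2.5) + (-0.5)·(-0.5) + (4.5)·(4.5) + (-1.5)·(-1.5)) / 5 = 41.5/5 = 8.3
  Sample standard deviations s_i = √(s[i,i]):
  s(A) = √(5.8667) = 2.4221
  s(B) = √(8.3) = 2.881

Step 3 — r_{ij} = s_{ij} / (s_i · s_j):
  r[A,A] = 1 (diagonal).
  r[A,B] = 3.8 / (2.4221 · 2.881) = 3.8 / 6.9781 = 0.5446
  r[B,B] = 1 (diagonal).

R is symmetric with unit diagonal. Assembling:

R = [[1, 0.5446],
 [0.5446, 1]]


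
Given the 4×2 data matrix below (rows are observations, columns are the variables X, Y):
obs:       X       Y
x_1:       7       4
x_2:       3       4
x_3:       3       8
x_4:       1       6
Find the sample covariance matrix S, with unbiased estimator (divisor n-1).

Step 1 — column means:
  mean(X) = (7 + 3 + 3 + 1) / 4 = 14/4 = 3.5
  mean(Y) = (4 + 4 + 8 + 6) / 4 = 22/4 = 5.5

Step 2 — sample covariance S[i,j] = (1/(n-1)) · Σ_k (x_{k,i} - mean_i) · (x_{k,j} - mean_j), with n-1 = 3.
  S[X,X] = ((3.5)·(3.5) + (-0.5)·(-0.5) + (-0.5)·(-0.5) + (-2.5)·(-2.5)) / 3 = 19/3 = 6.3333
  S[X,Y] = ((3.5)·(-1.5) + (-0.5)·(-1.5) + (-0.5)·(2.5) + (-2.5)·(0.5)) / 3 = -7/3 = -2.3333
  S[Y,Y] = ((-1.5)·(-1.5) + (-1.5)·(-1.5) + (2.5)·(2.5) + (0.5)·(0.5)) / 3 = 11/3 = 3.6667

S is symmetric (S[j,i] = S[i,j]). Assembling:

S = [[6.3333, -2.3333],
 [-2.3333, 3.6667]]


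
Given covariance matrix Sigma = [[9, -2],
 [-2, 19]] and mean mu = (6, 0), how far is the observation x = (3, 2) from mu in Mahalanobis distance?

Step 1 — centre the observation: (x - mu) = (-3, 2).

Step 2 — invert Sigma. det(Sigma) = 9·19 - (-2)² = 167.
  Sigma^{-1} = (1/det) · [[d, -b], [-b, a]] = [[0.1138, 0.012],
 [0.012, 0.0539]].

Step 3 — form the quadratic (x - mu)^T · Sigma^{-1} · (x - mu):
  Sigma^{-1} · (x - mu) = (-0.3174, 0.0719).
  (x - mu)^T · [Sigma^{-1} · (x - mu)] = (-3)·(-0.3174) + (2)·(0.0719) = 1.0958.

Step 4 — take square root: d = √(1.0958) ≈ 1.0468.

d(x, mu) = √(1.0958) ≈ 1.0468


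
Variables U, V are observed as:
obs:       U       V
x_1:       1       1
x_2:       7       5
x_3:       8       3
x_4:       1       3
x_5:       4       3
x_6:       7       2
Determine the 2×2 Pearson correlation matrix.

Step 1 — column means:
  mean(U) = (1 + 7 + 8 + 1 + 4 + 7) / 6 = 28/6 = 4.6667
  mean(V) = (1 + 5 + 3 + 3 + 3 + 2) / 6 = 17/6 = 2.8333

Step 2 — sample variances and covariances s[i,j] = (1/(n-1)) · Σ_k (x_{k,i} - mean_i) · (x_{k,j} - mean_j), with n-1 = 5:
  s[U,U] = ((-3.6667)·(-3.6667) + (2.3333)·(2.3333) + (3.3333)·(3.3333) + (-3.6667)·(-3.6667) + (-0.6667)·(-0.6667) + (2.3333)·(2.3333)) / 5 = 49.3333/5 = 9.8667
  s[U,V] = ((-3.6667)·(-1.8333) + (2.3333)·(2.1667) + (3.3333)·(0.1667) + (-3.6667)·(0.1667) + (-0.6667)·(0.1667) + (2.3333)·(-0.8333)) / 5 = 9.6667/5 = 1.9333
  s[V,V] = ((-1.8333)·(-1.8333) + (2.1667)·(2.1667) + (0.1667)·(0.1667) + (0.1667)·(0.1667) + (0.1667)·(0.1667) + (-0.8333)·(-0.8333)) / 5 = 8.8333/5 = 1.7667
  Sample standard deviations s_i = √(s[i,i]):
  s(U) = √(9.8667) = 3.1411
  s(V) = √(1.7667) = 1.3292

Step 3 — r_{ij} = s_{ij} / (s_i · s_j):
  r[U,U] = 1 (diagonal).
  r[U,V] = 1.9333 / (3.1411 · 1.3292) = 1.9333 / 4.1751 = 0.4631
  r[V,V] = 1 (diagonal).

R is symmetric with unit diagonal. Assembling:

R = [[1, 0.4631],
 [0.4631, 1]]


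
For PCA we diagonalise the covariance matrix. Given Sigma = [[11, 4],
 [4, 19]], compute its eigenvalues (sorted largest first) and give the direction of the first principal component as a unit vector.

Step 1 — characteristic polynomial of 2×2 Sigma:
  det(Sigma - λI) = λ² - trace · λ + det = 0.
  trace = 11 + 19 = 30, det = 11·19 - (4)² = 193.
Step 2 — discriminant:
  Δ = trace² - 4·det = 900 - 772 = 128.
Step 3 — eigenvalues:
  λ = (trace ± √Δ)/2 = (30 ± 11.3137)/2,
  λ_1 = 20.6569,  λ_2 = 9.3431.

Step 4 — unit eigenvector for λ_1: solve (Sigma - λ_1 I)v = 0. First row:
  (11 - 20.6569)·v_x + (4)·v_y = 0, i.e. (-9.6569)·v_x + (4)·v_y = 0,
  so v ∝ (b, λ_1 - a) = (4, 9.6569) = u.
  ||u|| = √((4)² + (9.6569)²) = √(109.2548) ≈ 10.4525,
  v_1 = u/||u|| ≈ (0.3827, 0.9239) (||v_1|| = 1).

λ_1 = 20.6569,  λ_2 = 9.3431;  v_1 ≈ (0.3827, 0.9239)


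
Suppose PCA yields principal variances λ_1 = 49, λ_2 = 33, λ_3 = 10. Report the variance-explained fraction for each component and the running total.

Step 1 — total variance = trace(Sigma) = Σ λ_i = 49 + 33 + 10 = 92.

Step 2 — fraction explained by component i = λ_i / Σ λ:
  PC1: 49/92 = 0.5326
  PC2: 33/92 = 0.3587
  PC3: 10/92 = 0.1087

Step 3 — cumulative fraction after k components = (λ_1 + ... + λ_k) / Σ λ:
  k = 1: 49/92 = 0.5326
  k = 2: (49 + 33)/92 = 82/92 = 0.8913
  k = 3: (49 + 33 + 10)/92 = 92/92 = 1

Summary (fraction, with percent):

explained: PC1 0.5326 (53.26%), PC2 0.3587 (35.87%), PC3 0.1087 (10.87%);  cumulative: 0.5326, 0.8913, 1


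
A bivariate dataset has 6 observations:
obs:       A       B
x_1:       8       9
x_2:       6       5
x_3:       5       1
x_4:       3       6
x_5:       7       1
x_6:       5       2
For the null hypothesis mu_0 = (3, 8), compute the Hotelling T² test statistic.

Step 1 — sample mean vector:
  mean(A) = (8 + 6 + 5 + 3 + 7 + 5) / 6 = 34/6 = 5.6667
  mean(B) = (9 + 5 + 1 + 6 + 1 + 2) / 6 = 24/6 = 4
  x̄ = (5.6667, 4),  deviation x̄ - mu_0 = (5.6667, 4) - (3, 8) = (2.6667, -4).

Step 2 — sample covariance matrix, S[i,j] = (1/(n-1)) · Σ_k (x_{k,i} - mean_i) · (x_{k,j} - mean_j), divisor n-1 = 5:
  S[A,A] = ((2.3333)·(2.3333) + (0.3333)·(0.3333) + (-0.6667)·(-0.6667) + (-2.6667)·(-2.6667) + (1.3333)·(1.3333) + (-0.6667)·(-0.6667)) / 5 = 15.3333/5 = 3.0667
  S[A,B] = ((2.3333)·(5) + (0.3333)·(1) + (-0.6667)·(-3) + (-2.6667)·(2) + (1.3333)·(-3) + (-0.6667)·(-2)) / 5 = 6/5 = 1.2
  S[B,B] = ((5)·(5) + (1)·(1) + (-3)·(-3) + (2)·(2) + (-3)·(-3) + (-2)·(-2)) / 5 = 52/5 = 10.4
  S = [[3.0667, 1.2],
 [1.2, 10.4]].

Step 3 — invert S. det(S) = 3.0667·10.4 - (1.2)² = 30.4533.
  S^{-1} = (1/det) · [[d, -b], [-b, a]] = [[0.3415, -0.0394],
 [-0.0394, 0.1007]].

Step 4 — quadratic form (x̄ - mu_0)^T · S^{-1} · (x̄ - mu_0):
  S^{-1} · (x̄ - mu_0) = (1.0683, -0.5079),
  (x̄ - mu_0)^T · [...] = (2.6667)·(1.0683) + (-4)·(-0.5079) = 4.8803.

Step 5 — scale by n: T² = 6 · 4.8803 = 29.282.

T² ≈ 29.282


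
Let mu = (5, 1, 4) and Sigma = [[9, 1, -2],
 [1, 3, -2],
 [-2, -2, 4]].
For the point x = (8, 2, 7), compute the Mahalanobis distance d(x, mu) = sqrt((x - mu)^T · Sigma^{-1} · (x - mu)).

Step 1 — centre the observation: (x - mu) = (3, 1, 3).

Step 2 — invert Sigma (cofactor / det for 3×3, or solve directly):
  Sigma^{-1} = [[0.125, 0, 0.0625],
 [0, 0.5, 0.25],
 [0.0625, 0.25, 0.4062]].

Step 3 — form the quadratic (x - mu)^T · Sigma^{-1} · (x - mu):
  Sigma^{-1} · (x - mu) = (0.5625, 1.25, 1.6562).
  (x - mu)^T · [Sigma^{-1} · (x - mu)] = (3)·(0.5625) + (1)·(1.25) + (3)·(1.6562) = 7.9062.

Step 4 — take square root: d = √(7.9062) ≈ 2.8118.

d(x, mu) = √(7.9062) ≈ 2.8118


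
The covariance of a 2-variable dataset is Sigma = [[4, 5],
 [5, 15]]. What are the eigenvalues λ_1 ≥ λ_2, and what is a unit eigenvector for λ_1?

Step 1 — characteristic polynomial of 2×2 Sigma:
  det(Sigma - λI) = λ² - trace · λ + det = 0.
  trace = 4 + 15 = 19, det = 4·15 - (5)² = 35.
Step 2 — discriminant:
  Δ = trace² - 4·det = 361 - 140 = 221.
Step 3 — eigenvalues:
  λ = (trace ± √Δ)/2 = (19 ± 14.8661)/2,
  λ_1 = 16.933,  λ_2 = 2.067.

Step 4 — unit eigenvector for λ_1: solve (Sigma - λ_1 I)v = 0. First row:
  (4 - 16.933)·v_x + (5)·v_y = 0, i.e. (-12.933)·v_x + (5)·v_y = 0,
  so v ∝ (b, λ_1 - a) = (5, 12.933) = u.
  ||u|| = √((5)² + (12.933)²) = √(192.2634) ≈ 13.8659,
  v_1 = u/||u|| ≈ (0.3606, 0.9327) (||v_1|| = 1).

λ_1 = 16.933,  λ_2 = 2.067;  v_1 ≈ (0.3606, 0.9327)
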